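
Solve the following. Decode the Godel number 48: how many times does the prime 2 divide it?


Factorize 48 by dividing by 2 repeatedly.
Division steps: 2 divides 48 exactly 4 time(s).
Exponent of 2 = 4

4


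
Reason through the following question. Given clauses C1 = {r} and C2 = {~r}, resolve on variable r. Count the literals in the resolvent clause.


Remove r from C1 and ~r from C2.
C1 remainder: {}
C2 remainder: {}
Union (resolvent): {} (empty clause)
Resolvent has 0 literal(s).

0


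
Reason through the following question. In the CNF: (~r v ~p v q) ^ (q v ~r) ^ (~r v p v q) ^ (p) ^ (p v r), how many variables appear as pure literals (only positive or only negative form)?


Check each variable for pure literal status:
p: mixed (not pure)
q: pure positive
r: mixed (not pure)
Pure literal count = 1

1


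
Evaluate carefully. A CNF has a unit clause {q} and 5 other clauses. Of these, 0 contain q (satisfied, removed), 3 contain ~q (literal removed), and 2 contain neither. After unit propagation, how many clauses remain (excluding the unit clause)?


Satisfied (removed): 0
Shortened (remain): 3
Unchanged (remain): 2
Remaining = 3 + 2 = 5

5


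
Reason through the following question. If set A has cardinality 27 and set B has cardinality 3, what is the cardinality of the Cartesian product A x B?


The Cartesian product A x B contains all ordered pairs (a, b).
|A x B| = |A| * |B| = 27 * 3 = 81

81


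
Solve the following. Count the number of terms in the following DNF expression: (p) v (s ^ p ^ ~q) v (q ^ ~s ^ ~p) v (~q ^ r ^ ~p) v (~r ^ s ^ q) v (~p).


A DNF formula is a disjunction of terms (conjunctions).
Terms are separated by v.
Counting the disjuncts: 6 terms.

6


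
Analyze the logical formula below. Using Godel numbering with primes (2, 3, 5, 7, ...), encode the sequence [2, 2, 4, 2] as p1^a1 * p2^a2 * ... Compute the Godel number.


Encode each element as an exponent of the corresponding prime:
  2^2 = 4
  3^2 = 9
  5^4 = 625
  7^2 = 49
Product = 4 * 9 * 625 * 49 = 1102500

1102500


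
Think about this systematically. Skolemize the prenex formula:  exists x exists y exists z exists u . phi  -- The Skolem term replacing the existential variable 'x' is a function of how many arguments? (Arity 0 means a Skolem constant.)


Quantifier prefix: exists x exists y exists z exists u
'x' is existentially quantified at position 1.
No universal quantifiers precede it.
Skolem function arity = 0 (a Skolem constant)

0


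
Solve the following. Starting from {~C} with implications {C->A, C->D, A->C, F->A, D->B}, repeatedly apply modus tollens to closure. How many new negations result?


Initial negated facts: {~C}
Apply modus tollens to closure:
  ~C and A->C  =>  ~A
  ~A and F->A  =>  ~F
Final negated: {~A, ~C, ~F}
New negations: {~A, ~F}
Count = 2

2


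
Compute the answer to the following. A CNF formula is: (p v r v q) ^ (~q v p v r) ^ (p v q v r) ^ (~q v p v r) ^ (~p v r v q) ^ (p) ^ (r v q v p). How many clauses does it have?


A CNF formula is a conjunction of clauses.
Clauses are separated by ^.
Counting the conjuncts: 7 clauses.

7


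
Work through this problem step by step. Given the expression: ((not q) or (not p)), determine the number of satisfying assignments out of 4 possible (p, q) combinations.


Check all 4 assignments:
p=0, q=0: 1
p=0, q=1: 1
p=1, q=0: 1
p=1, q=1: 0
Count of True = 3

3


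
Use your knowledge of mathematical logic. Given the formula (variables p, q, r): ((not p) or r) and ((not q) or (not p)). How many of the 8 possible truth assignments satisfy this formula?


Evaluate all 8 assignments for p, q, r:
p=0, q=0, r=0: 1
p=0, q=0, r=1: 1
p=0, q=1, r=0: 1
p=0, q=1, r=1: 1
p=1, q=0, r=0: 0
p=1, q=0, r=1: 1
p=1, q=1, r=0: 0
p=1, q=1, r=1: 0
Satisfying count = 5

5


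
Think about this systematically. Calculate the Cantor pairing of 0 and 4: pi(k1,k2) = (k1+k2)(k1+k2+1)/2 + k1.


k1 + k2 = 4
(k1+k2)(k1+k2+1)/2 = 4 * 5 / 2 = 10
pi = 10 + 0 = 10

10


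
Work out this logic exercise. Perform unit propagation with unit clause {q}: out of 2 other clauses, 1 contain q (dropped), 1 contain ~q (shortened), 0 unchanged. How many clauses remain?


Satisfied (removed): 1
Shortened (remain): 1
Unchanged (remain): 0
Remaining = 1 + 0 = 1

1


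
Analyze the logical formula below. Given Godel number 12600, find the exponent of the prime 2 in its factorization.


Factorize 12600 by dividing by 2 repeatedly.
Division steps: 2 divides 12600 exactly 3 time(s).
Exponent of 2 = 3

3


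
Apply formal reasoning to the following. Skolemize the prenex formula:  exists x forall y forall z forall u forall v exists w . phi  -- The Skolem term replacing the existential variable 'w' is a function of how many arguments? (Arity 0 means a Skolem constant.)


Quantifier prefix: exists x forall y forall z forall u forall v exists w
'w' is existentially quantified at position 6.
Universal variables preceding it: y, z, u, v
Skolem function arity = 4

4


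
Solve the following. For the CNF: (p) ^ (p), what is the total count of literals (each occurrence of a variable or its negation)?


Counting literals in each clause:
Clause 1: 1 literal(s)
Clause 2: 1 literal(s)
Total = 2

2


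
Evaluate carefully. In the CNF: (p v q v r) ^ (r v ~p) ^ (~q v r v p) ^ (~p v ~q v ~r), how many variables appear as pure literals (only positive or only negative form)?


Check each variable for pure literal status:
p: mixed (not pure)
q: mixed (not pure)
r: mixed (not pure)
Pure literal count = 0

0


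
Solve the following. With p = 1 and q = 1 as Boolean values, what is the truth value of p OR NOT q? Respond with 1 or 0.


p = 1, q = 1
Operation: p OR NOT q
Evaluate: 1 OR NOT 1 = 1

1


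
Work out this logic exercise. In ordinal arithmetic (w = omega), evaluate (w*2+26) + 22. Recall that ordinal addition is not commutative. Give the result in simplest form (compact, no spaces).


Compute (w*2+26) + 22.
Ordinal + is associative but NOT commutative; for finite n>0, n + w = w but w + n stays w+n.
By associativity: (w*2+26) + 22 = w*2 + (26+22) = w*2+48.
Result = w*2+48

w*2+48


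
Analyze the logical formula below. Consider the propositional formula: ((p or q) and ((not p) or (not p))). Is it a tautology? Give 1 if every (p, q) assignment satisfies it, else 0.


Check all 4 assignments:
p=0, q=0: 0
p=0, q=1: 1
p=1, q=0: 0
p=1, q=1: 0
Satisfying count = 1/4.
Tautology iff count = 4: no.

0


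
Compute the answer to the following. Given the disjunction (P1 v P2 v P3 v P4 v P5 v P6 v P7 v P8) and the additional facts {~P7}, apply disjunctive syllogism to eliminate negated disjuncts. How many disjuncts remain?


Original disjuncts (8): P1, P2, P3, P4, P5, P6, P7, P8
Negated (eliminate): ~P7
Remaining disjuncts: P1, P2, P3, P4, P5, P6, P8
Count = 8 - 1 = 7

7


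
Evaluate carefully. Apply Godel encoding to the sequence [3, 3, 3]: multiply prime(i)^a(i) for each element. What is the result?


Encode each element as an exponent of the corresponding prime:
  2^3 = 8
  3^3 = 27
  5^3 = 125
Product = 8 * 27 * 125 = 27000

27000


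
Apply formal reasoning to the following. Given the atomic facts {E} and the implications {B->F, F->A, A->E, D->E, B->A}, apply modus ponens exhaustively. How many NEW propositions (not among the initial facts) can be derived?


Initial facts: {E}
Apply modus ponens to closure:
  (no implication fires)
Final known: {E}
New propositions: {(none)}
Count = 0

0


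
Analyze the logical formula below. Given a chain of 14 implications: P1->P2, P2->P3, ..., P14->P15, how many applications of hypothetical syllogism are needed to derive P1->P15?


With 14 implications in a chain connecting 15 propositions:
P1->P2, P2->P3, ..., P14->P15
Steps needed = (number of implications) - 1 = 14 - 1 = 13

13


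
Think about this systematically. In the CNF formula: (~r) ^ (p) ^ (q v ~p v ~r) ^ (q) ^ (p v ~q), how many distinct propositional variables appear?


Identify each variable that appears in the formula.
Variables found: p, q, r
Count = 3

3


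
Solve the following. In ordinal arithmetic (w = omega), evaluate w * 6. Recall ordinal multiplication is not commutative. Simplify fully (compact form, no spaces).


Compute w * 6.
Ordinal * is associative and left-distributive over +, but NOT commutative; for finite n>1, n*w = w but w*n stays w*n.
w * 6 means 6 copies of w concatenated: w*6.
Result = w*6

w*6


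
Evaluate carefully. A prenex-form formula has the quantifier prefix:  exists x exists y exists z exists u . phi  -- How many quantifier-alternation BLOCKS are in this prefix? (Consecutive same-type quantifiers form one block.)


Quantifier-type sequence: E E E E  (A=forall, E=exists)
Group into maximal same-type runs:
  Ex4
Number of blocks = 1

1


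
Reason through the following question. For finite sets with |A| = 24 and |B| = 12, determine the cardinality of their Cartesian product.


The Cartesian product A x B contains all ordered pairs (a, b).
|A x B| = |A| * |B| = 24 * 12 = 288

288


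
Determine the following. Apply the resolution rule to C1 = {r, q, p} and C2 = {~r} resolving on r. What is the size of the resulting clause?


Remove r from C1 and ~r from C2.
C1 remainder: {q, p}
C2 remainder: {}
Union (resolvent): {p, q}
Resolvent has 2 literal(s).

2


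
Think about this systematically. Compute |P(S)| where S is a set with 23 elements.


The power set of a set with n elements has 2^n elements.
|P(S)| = 2^23 = 8388608

8388608


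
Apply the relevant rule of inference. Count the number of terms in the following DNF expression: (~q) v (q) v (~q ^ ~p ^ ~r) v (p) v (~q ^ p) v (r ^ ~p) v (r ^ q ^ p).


A DNF formula is a disjunction of terms (conjunctions).
Terms are separated by v.
Counting the disjuncts: 7 terms.

7


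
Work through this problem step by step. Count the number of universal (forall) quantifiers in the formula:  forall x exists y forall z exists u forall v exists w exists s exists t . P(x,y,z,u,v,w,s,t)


Quantifier prefix: forall x exists y forall z exists u forall v exists w exists s exists t
Mark each quantifier type:
  U E U E U E E E
Universal count = 3, Existential count = 5
Asked for universal (forall) quantifiers: 3

3


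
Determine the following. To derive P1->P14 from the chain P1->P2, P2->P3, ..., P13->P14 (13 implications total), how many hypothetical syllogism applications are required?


With 13 implications in a chain connecting 14 propositions:
P1->P2, P2->P3, ..., P13->P14
Steps needed = (number of implications) - 1 = 13 - 1 = 12

12


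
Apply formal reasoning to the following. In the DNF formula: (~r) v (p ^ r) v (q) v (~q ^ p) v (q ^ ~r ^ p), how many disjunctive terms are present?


A DNF formula is a disjunction of terms (conjunctions).
Terms are separated by v.
Counting the disjuncts: 5 terms.

5


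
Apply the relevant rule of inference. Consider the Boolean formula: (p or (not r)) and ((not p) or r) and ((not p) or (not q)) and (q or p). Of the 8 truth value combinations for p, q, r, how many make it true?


Evaluate all 8 assignments for p, q, r:
p=0, q=0, r=0: 0
p=0, q=0, r=1: 0
p=0, q=1, r=0: 1
p=0, q=1, r=1: 0
p=1, q=0, r=0: 0
p=1, q=0, r=1: 1
p=1, q=1, r=0: 0
p=1, q=1, r=1: 0
Satisfying count = 2

2


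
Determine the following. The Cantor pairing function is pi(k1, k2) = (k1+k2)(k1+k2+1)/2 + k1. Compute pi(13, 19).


k1 + k2 = 32
(k1+k2)(k1+k2+1)/2 = 32 * 33 / 2 = 528
pi = 528 + 13 = 541

541


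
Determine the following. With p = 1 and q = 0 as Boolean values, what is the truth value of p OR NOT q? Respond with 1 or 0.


p = 1, q = 0
Operation: p OR NOT q
Evaluate: 1 OR NOT 0 = 1

1


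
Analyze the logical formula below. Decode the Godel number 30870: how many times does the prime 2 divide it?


Factorize 30870 by dividing by 2 repeatedly.
Division steps: 2 divides 30870 exactly 1 time(s).
Exponent of 2 = 1

1


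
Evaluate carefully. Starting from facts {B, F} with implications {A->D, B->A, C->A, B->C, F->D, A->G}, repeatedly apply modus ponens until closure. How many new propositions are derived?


Initial facts: {B, F}
Apply modus ponens to closure:
  B and B->A  =>  A
  B and B->C  =>  C
  F and F->D  =>  D
  A and A->G  =>  G
Final known: {A, B, C, D, F, G}
New propositions: {A, C, D, G}
Count = 4

4


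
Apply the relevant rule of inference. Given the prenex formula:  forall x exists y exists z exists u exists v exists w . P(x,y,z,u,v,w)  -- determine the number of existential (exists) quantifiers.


Quantifier prefix: forall x exists y exists z exists u exists v exists w
Mark each quantifier type:
  U E E E E E
Universal count = 1, Existential count = 5
Asked for existential (exists) quantifiers: 5

5


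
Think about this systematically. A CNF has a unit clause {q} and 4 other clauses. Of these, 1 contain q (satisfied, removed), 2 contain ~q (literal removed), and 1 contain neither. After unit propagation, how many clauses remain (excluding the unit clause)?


Satisfied (removed): 1
Shortened (remain): 2
Unchanged (remain): 1
Remaining = 2 + 1 = 3

3


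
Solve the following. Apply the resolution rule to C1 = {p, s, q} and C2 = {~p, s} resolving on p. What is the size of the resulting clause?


Remove p from C1 and ~p from C2.
C1 remainder: {s, q}
C2 remainder: {s}
Union (resolvent): {q, s}
Resolvent has 2 literal(s).

2


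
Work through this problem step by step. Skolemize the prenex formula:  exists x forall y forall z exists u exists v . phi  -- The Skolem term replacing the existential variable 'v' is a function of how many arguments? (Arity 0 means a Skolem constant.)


Quantifier prefix: exists x forall y forall z exists u exists v
'v' is existentially quantified at position 5.
Universal variables preceding it: y, z
Skolem function arity = 2

2


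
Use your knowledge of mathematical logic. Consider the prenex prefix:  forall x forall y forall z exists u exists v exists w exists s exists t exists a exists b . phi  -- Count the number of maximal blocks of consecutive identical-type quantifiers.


Quantifier-type sequence: A A A E E E E E E E  (A=forall, E=exists)
Group into maximal same-type runs:
  Ax3 | Ex7
Number of blocks = 2

2


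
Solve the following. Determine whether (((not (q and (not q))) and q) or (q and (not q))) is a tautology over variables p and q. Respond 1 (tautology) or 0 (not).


Check all 4 assignments:
p=0, q=0: 0
p=0, q=1: 1
p=1, q=0: 0
p=1, q=1: 1
Satisfying count = 2/4.
Tautology iff count = 4: no.

0


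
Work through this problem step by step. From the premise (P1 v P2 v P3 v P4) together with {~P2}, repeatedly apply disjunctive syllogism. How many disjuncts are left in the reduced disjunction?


Original disjuncts (4): P1, P2, P3, P4
Negated (eliminate): ~P2
Remaining disjuncts: P1, P3, P4
Count = 4 - 1 = 3

3


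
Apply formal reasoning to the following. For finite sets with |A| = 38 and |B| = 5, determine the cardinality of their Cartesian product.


The Cartesian product A x B contains all ordered pairs (a, b).
|A x B| = |A| * |B| = 38 * 5 = 190

190


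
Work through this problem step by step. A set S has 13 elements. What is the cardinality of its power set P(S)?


The power set of a set with n elements has 2^n elements.
|P(S)| = 2^13 = 8192

8192


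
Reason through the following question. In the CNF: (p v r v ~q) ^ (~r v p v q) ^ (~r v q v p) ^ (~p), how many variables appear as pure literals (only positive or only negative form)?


Check each variable for pure literal status:
p: mixed (not pure)
q: mixed (not pure)
r: mixed (not pure)
Pure literal count = 0

0


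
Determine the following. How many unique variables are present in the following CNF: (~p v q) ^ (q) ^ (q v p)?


Identify each variable that appears in the formula.
Variables found: p, q
Count = 2

2


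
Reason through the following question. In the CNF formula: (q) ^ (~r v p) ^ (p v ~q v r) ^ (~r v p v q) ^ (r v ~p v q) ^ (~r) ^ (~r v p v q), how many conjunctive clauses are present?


A CNF formula is a conjunction of clauses.
Clauses are separated by ^.
Counting the conjuncts: 7 clauses.

7


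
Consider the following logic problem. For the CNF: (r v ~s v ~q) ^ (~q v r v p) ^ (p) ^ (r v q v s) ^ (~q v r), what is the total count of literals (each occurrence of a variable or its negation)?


Counting literals in each clause:
Clause 1: 3 literal(s)
Clause 2: 3 literal(s)
Clause 3: 1 literal(s)
Clause 4: 3 literal(s)
Clause 5: 2 literal(s)
Total = 12

12


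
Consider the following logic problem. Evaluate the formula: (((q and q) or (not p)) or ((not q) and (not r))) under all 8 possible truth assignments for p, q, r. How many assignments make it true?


Check all 8 assignments:
p=0, q=0, r=0: 1
p=0, q=0, r=1: 1
p=0, q=1, r=0: 1
p=0, q=1, r=1: 1
p=1, q=0, r=0: 1
p=1, q=0, r=1: 0
p=1, q=1, r=0: 1
p=1, q=1, r=1: 1
Count of True = 7

7


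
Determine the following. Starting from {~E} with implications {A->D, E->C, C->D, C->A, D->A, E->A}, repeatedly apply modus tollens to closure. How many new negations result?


Initial negated facts: {~E}
Apply modus tollens to closure:
  (no implication fires)
Final negated: {~E}
New negations: {(none)}
Count = 0

0


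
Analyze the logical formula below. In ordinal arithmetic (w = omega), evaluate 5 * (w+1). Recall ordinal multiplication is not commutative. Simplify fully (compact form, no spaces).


Compute 5 * (w+1).
Ordinal * is associative and left-distributive over +, but NOT commutative; for finite n>1, n*w = w but w*n stays w*n.
By left-distributivity: 5 * (w+1) = 5*w + 5*1 = w + 5 = w+5.
Result = w+5

w+5


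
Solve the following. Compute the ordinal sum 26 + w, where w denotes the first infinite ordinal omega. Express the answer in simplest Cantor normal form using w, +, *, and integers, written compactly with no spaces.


Compute 26 + w.
Ordinal + is associative but NOT commutative; for finite n>0, n + w = w but w + n stays w+n.
Any finite left addend is absorbed by w on the right: 26 + w = w.
Result = w

w


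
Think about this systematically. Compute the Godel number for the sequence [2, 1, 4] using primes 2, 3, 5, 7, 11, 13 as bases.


Encode each element as an exponent of the corresponding prime:
  2^2 = 4
  3^1 = 3
  5^4 = 625
Product = 4 * 3 * 625 = 7500

7500


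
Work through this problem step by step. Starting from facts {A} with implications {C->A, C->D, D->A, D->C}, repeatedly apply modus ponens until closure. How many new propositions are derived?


Initial facts: {A}
Apply modus ponens to closure:
  (no implication fires)
Final known: {A}
New propositions: {(none)}
Count = 0

0


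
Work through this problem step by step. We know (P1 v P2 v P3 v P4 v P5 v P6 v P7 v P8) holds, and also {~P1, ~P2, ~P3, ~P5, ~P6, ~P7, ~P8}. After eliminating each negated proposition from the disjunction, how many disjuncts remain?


Original disjuncts (8): P1, P2, P3, P4, P5, P6, P7, P8
Negated (eliminate): ~P1, ~P2, ~P3, ~P5, ~P6, ~P7, ~P8
Remaining disjuncts: P4
Count = 8 - 7 = 1

1


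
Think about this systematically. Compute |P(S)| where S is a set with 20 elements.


The power set of a set with n elements has 2^n elements.
|P(S)| = 2^20 = 1048576

1048576


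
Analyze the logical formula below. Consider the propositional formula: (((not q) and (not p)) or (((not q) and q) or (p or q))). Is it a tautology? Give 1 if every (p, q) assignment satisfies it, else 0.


Check all 4 assignments:
p=0, q=0: 1
p=0, q=1: 1
p=1, q=0: 1
p=1, q=1: 1
Satisfying count = 4/4.
Tautology iff count = 4: yes.

1


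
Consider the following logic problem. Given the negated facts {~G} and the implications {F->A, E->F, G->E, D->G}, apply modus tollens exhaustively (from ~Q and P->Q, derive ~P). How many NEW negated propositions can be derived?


Initial negated facts: {~G}
Apply modus tollens to closure:
  ~G and D->G  =>  ~D
Final negated: {~D, ~G}
New negations: {~D}
Count = 1

1


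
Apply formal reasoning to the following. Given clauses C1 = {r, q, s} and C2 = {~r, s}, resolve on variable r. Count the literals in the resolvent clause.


Remove r from C1 and ~r from C2.
C1 remainder: {q, s}
C2 remainder: {s}
Union (resolvent): {q, s}
Resolvent has 2 literal(s).

2


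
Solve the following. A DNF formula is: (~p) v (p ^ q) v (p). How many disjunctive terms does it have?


A DNF formula is a disjunction of terms (conjunctions).
Terms are separated by v.
Counting the disjuncts: 3 terms.

3


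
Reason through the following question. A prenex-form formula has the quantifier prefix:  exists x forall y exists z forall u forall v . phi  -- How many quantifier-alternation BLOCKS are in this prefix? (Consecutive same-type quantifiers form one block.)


Quantifier-type sequence: E A E A A  (A=forall, E=exists)
Group into maximal same-type runs:
  Ex1 | Ax1 | Ex1 | Ax2
Number of blocks = 4

4


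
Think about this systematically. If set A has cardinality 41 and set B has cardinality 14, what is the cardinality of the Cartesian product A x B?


The Cartesian product A x B contains all ordered pairs (a, b).
|A x B| = |A| * |B| = 41 * 14 = 574

574


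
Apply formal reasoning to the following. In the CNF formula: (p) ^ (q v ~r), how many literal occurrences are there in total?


Counting literals in each clause:
Clause 1: 1 literal(s)
Clause 2: 2 literal(s)
Total = 3

3


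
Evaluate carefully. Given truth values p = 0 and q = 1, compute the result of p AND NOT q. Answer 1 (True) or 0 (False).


p = 0, q = 1
Operation: p AND NOT q
Evaluate: 0 AND NOT 1 = 0

0


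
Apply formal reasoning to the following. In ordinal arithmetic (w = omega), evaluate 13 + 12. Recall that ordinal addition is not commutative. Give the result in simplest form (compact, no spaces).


Compute 13 + 12.
Ordinal + is associative but NOT commutative; for finite n>0, n + w = w but w + n stays w+n.
Both operands finite; ordinal + agrees with natural +: 13 + 12 = 25.
Result = 25

25


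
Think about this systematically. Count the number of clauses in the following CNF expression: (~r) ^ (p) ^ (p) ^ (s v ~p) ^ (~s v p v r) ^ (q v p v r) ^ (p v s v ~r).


A CNF formula is a conjunction of clauses.
Clauses are separated by ^.
Counting the conjuncts: 7 clauses.

7


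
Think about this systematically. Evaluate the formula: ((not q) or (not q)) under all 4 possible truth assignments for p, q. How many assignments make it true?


Check all 4 assignments:
p=0, q=0: 1
p=0, q=1: 0
p=1, q=0: 1
p=1, q=1: 0
Count of True = 2

2


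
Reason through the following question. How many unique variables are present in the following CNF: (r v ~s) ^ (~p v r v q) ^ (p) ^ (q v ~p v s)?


Identify each variable that appears in the formula.
Variables found: p, q, r, s
Count = 4

4


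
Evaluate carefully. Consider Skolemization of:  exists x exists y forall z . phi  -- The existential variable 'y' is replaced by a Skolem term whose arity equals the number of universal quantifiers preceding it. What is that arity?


Quantifier prefix: exists x exists y forall z
'y' is existentially quantified at position 2.
No universal quantifiers precede it.
Skolem function arity = 0 (a Skolem constant)

0


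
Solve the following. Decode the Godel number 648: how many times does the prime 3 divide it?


Factorize 648 by dividing by 3 repeatedly.
Division steps: 3 divides 648 exactly 4 time(s).
Exponent of 3 = 4

4


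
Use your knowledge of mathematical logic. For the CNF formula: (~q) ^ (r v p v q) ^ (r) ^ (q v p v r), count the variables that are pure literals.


Check each variable for pure literal status:
p: pure positive
q: mixed (not pure)
r: pure positive
Pure literal count = 2

2


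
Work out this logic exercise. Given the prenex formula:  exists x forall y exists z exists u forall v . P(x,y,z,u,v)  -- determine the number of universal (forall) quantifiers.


Quantifier prefix: exists x forall y exists z exists u forall v
Mark each quantifier type:
  E U E E U
Universal count = 2, Existential count = 3
Asked for universal (forall) quantifiers: 2

2


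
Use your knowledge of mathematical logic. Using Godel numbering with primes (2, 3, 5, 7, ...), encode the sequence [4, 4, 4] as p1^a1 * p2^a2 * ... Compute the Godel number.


Encode each element as an exponent of the corresponding prime:
  2^4 = 16
  3^4 = 81
  5^4 = 625
Product = 16 * 81 * 625 = 810000

810000


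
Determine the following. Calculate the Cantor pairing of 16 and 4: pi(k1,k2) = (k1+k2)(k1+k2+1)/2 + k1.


k1 + k2 = 20
(k1+k2)(k1+k2+1)/2 = 20 * 21 / 2 = 210
pi = 210 + 16 = 226

226


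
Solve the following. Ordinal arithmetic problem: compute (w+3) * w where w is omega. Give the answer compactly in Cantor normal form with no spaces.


Compute (w+3) * w.
Ordinal * is associative and left-distributive over +, but NOT commutative; for finite n>1, n*w = w but w*n stays w*n.
(w+3) * w = sup{(w+3)*k : k<w} = sup{w*k+3} = w^2 (the +3 tail is absorbed in the limit).
Result = w^2

w^2


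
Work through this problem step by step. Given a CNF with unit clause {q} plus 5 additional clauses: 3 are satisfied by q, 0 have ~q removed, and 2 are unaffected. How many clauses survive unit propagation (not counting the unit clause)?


Satisfied (removed): 3
Shortened (remain): 0
Unchanged (remain): 2
Remaining = 0 + 2 = 2

2


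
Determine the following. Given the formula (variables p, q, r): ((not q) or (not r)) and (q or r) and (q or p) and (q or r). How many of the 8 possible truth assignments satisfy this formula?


Evaluate all 8 assignments for p, q, r:
p=0, q=0, r=0: 0
p=0, q=0, r=1: 0
p=0, q=1, r=0: 1
p=0, q=1, r=1: 0
p=1, q=0, r=0: 0
p=1, q=0, r=1: 1
p=1, q=1, r=0: 1
p=1, q=1, r=1: 0
Satisfying count = 3

3


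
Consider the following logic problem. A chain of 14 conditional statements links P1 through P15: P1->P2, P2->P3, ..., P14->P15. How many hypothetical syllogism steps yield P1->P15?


With 14 implications in a chain connecting 15 propositions:
P1->P2, P2->P3, ..., P14->P15
Steps needed = (number of implications) - 1 = 14 - 1 = 13

13


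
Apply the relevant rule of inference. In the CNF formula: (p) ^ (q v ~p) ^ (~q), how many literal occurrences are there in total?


Counting literals in each clause:
Clause 1: 1 literal(s)
Clause 2: 2 literal(s)
Clause 3: 1 literal(s)
Total = 4

4


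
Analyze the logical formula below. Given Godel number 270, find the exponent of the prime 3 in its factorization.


Factorize 270 by dividing by 3 repeatedly.
Division steps: 3 divides 270 exactly 3 time(s).
Exponent of 3 = 3

3


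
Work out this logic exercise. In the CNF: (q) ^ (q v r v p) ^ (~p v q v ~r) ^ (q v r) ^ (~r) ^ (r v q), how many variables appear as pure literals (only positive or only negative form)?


Check each variable for pure literal status:
p: mixed (not pure)
q: pure positive
r: mixed (not pure)
Pure literal count = 1

1


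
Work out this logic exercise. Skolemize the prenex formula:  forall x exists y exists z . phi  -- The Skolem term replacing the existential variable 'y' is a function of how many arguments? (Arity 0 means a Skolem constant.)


Quantifier prefix: forall x exists y exists z
'y' is existentially quantified at position 2.
Universal variables preceding it: x
Skolem function arity = 1

1


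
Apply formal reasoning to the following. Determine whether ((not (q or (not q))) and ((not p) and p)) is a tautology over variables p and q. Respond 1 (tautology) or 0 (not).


Check all 4 assignments:
p=0, q=0: 0
p=0, q=1: 0
p=1, q=0: 0
p=1, q=1: 0
Satisfying count = 0/4.
Tautology iff count = 4: no.

0


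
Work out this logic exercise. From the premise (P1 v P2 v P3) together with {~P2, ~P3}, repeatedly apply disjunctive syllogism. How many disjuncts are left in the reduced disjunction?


Original disjuncts (3): P1, P2, P3
Negated (eliminate): ~P2, ~P3
Remaining disjuncts: P1
Count = 3 - 2 = 1

1


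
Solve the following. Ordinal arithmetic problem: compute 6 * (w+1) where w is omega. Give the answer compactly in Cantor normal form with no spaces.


Compute 6 * (w+1).
Ordinal * is associative and left-distributive over +, but NOT commutative; for finite n>1, n*w = w but w*n stays w*n.
By left-distributivity: 6 * (w+1) = 6*w + 6*1 = w + 6 = w+6.
Result = w+6

w+6


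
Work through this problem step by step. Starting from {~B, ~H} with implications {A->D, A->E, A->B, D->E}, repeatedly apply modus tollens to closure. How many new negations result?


Initial negated facts: {~B, ~H}
Apply modus tollens to closure:
  ~B and A->B  =>  ~A
Final negated: {~A, ~B, ~H}
New negations: {~A}
Count = 1

1


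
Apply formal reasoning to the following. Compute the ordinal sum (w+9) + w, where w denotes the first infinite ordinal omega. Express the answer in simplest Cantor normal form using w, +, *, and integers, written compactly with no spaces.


Compute (w+9) + w.
Ordinal + is associative but NOT commutative; for finite n>0, n + w = w but w + n stays w+n.
(w+9) + w = w + (9+w) = w + w = w*2 (the finite tail 9 is absorbed by the right w).
Result = w*2

w*2


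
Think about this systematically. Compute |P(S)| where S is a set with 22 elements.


The power set of a set with n elements has 2^n elements.
|P(S)| = 2^22 = 4194304

4194304


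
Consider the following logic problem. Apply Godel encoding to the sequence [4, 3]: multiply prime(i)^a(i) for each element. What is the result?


Encode each element as an exponent of the corresponding prime:
  2^4 = 16
  3^3 = 27
Product = 16 * 27 = 432

432


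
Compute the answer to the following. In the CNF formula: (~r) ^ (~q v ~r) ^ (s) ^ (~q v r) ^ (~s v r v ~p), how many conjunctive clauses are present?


A CNF formula is a conjunction of clauses.
Clauses are separated by ^.
Counting the conjuncts: 5 clauses.

5


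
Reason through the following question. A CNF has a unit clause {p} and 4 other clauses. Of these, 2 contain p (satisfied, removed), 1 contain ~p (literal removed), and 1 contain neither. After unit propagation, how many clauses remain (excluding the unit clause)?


Satisfied (removed): 2
Shortened (remain): 1
Unchanged (remain): 1
Remaining = 1 + 1 = 2

2


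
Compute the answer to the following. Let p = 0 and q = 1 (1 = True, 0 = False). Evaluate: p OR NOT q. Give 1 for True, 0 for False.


p = 0, q = 1
Operation: p OR NOT q
Evaluate: 0 OR NOT 1 = 0

0


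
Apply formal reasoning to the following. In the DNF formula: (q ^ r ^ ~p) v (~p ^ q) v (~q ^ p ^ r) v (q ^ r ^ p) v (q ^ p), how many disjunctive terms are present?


A DNF formula is a disjunction of terms (conjunctions).
Terms are separated by v.
Counting the disjuncts: 5 terms.

5


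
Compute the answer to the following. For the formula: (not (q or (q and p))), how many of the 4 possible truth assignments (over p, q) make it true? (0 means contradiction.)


Check all 4 assignments:
p=0, q=0: 1
p=0, q=1: 0
p=1, q=0: 1
p=1, q=1: 0
Count of True = 2

2


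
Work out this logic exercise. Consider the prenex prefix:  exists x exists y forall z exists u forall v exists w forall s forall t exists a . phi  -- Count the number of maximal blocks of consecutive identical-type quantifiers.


Quantifier-type sequence: E E A E A E A A E  (A=forall, E=exists)
Group into maximal same-type runs:
  Ex2 | Ax1 | Ex1 | Ax1 | Ex1 | Ax2 | Ex1
Number of blocks = 7

7


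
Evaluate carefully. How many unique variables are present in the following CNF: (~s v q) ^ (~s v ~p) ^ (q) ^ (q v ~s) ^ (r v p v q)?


Identify each variable that appears in the formula.
Variables found: p, q, r, s
Count = 4

4


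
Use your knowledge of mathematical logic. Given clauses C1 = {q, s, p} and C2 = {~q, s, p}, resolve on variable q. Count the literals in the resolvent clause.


Remove q from C1 and ~q from C2.
C1 remainder: {s, p}
C2 remainder: {s, p}
Union (resolvent): {p, s}
Resolvent has 2 literal(s).

2


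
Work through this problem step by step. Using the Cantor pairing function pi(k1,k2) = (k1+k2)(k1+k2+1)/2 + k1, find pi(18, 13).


k1 + k2 = 31
(k1+k2)(k1+k2+1)/2 = 31 * 32 / 2 = 496
pi = 496 + 18 = 514

514


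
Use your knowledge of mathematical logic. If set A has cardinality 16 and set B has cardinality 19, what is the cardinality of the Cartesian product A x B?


The Cartesian product A x B contains all ordered pairs (a, b).
|A x B| = |A| * |B| = 16 * 19 = 304

304


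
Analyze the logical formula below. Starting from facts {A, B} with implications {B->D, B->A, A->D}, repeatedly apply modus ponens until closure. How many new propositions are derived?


Initial facts: {A, B}
Apply modus ponens to closure:
  B and B->D  =>  D
Final known: {A, B, D}
New propositions: {D}
Count = 1

1


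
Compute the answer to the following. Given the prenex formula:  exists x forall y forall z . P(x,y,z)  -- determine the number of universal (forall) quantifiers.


Quantifier prefix: exists x forall y forall z
Mark each quantifier type:
  E U U
Universal count = 2, Existential count = 1
Asked for universal (forall) quantifiers: 2

2


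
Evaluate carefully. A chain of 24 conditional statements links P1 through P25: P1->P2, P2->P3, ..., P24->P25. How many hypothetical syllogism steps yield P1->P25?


With 24 implications in a chain connecting 25 propositions:
P1->P2, P2->P3, ..., P24->P25
Steps needed = (number of implications) - 1 = 24 - 1 = 23

23


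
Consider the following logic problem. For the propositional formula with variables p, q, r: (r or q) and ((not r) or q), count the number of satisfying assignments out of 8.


Evaluate all 8 assignments for p, q, r:
p=0, q=0, r=0: 0
p=0, q=0, r=1: 0
p=0, q=1, r=0: 1
p=0, q=1, r=1: 1
p=1, q=0, r=0: 0
p=1, q=0, r=1: 0
p=1, q=1, r=0: 1
p=1, q=1, r=1: 1
Satisfying count = 4

4


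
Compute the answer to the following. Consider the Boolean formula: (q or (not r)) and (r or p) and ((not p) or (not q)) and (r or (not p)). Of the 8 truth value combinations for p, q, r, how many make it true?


Evaluate all 8 assignments for p, q, r:
p=0, q=0, r=0: 0
p=0, q=0, r=1: 0
p=0, q=1, r=0: 0
p=0, q=1, r=1: 1
p=1, q=0, r=0: 0
p=1, q=0, r=1: 0
p=1, q=1, r=0: 0
p=1, q=1, r=1: 0
Satisfying count = 1

1


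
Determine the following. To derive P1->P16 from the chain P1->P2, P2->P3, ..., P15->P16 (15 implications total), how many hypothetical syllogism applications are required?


With 15 implications in a chain connecting 16 propositions:
P1->P2, P2->P3, ..., P15->P16
Steps needed = (number of implications) - 1 = 15 - 1 = 14

14


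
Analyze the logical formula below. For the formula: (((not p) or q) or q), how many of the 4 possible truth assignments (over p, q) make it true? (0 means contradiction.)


Check all 4 assignments:
p=0, q=0: 1
p=0, q=1: 1
p=1, q=0: 0
p=1, q=1: 1
Count of True = 3

3


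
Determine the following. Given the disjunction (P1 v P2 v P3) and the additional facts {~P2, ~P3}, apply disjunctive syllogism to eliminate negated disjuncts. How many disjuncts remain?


Original disjuncts (3): P1, P2, P3
Negated (eliminate): ~P2, ~P3
Remaining disjuncts: P1
Count = 3 - 2 = 1

1


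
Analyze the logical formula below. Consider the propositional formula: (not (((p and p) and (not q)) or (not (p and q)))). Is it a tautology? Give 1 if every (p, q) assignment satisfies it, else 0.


Check all 4 assignments:
p=0, q=0: 0
p=0, q=1: 0
p=1, q=0: 0
p=1, q=1: 1
Satisfying count = 1/4.
Tautology iff count = 4: no.

0


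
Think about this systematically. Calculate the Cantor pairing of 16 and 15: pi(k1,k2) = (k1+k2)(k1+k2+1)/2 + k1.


k1 + k2 = 31
(k1+k2)(k1+k2+1)/2 = 31 * 32 / 2 = 496
pi = 496 + 16 = 512

512


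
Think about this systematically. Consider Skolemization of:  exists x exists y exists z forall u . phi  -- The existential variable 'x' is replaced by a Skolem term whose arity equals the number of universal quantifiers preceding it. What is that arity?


Quantifier prefix: exists x exists y exists z forall u
'x' is existentially quantified at position 1.
No universal quantifiers precede it.
Skolem function arity = 0 (a Skolem constant)

0


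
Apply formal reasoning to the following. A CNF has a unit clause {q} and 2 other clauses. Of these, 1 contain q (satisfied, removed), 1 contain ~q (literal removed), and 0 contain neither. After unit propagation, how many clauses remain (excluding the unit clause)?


Satisfied (removed): 1
Shortened (remain): 1
Unchanged (remain): 0
Remaining = 1 + 0 = 1

1


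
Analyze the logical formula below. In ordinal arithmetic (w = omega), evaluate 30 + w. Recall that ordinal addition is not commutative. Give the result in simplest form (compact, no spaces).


Compute 30 + w.
Ordinal + is associative but NOT commutative; for finite n>0, n + w = w but w + n stays w+n.
Any finite left addend is absorbed by w on the right: 30 + w = w.
Result = w

w


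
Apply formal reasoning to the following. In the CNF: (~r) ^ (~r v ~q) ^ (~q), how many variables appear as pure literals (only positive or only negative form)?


Check each variable for pure literal status:
p: absent (not pure)
q: pure negative
r: pure negative
Pure literal count = 2

2


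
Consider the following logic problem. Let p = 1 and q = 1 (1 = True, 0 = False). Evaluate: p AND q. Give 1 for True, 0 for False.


p = 1, q = 1
Operation: p AND q
Evaluate: 1 AND 1 = 1

1


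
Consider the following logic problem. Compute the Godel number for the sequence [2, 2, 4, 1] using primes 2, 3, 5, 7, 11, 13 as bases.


Encode each element as an exponent of the corresponding prime:
  2^2 = 4
  3^2 = 9
  5^4 = 625
  7^1 = 7
Product = 4 * 9 * 625 * 7 = 157500

157500


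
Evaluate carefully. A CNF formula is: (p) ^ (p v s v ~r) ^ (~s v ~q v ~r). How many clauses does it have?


A CNF formula is a conjunction of clauses.
Clauses are separated by ^.
Counting the conjuncts: 3 clauses.

3


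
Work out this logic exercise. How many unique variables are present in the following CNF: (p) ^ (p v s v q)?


Identify each variable that appears in the formula.
Variables found: p, q, s
Count = 3

3


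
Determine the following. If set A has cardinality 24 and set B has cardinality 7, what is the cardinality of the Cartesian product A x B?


The Cartesian product A x B contains all ordered pairs (a, b).
|A x B| = |A| * |B| = 24 * 7 = 168

168


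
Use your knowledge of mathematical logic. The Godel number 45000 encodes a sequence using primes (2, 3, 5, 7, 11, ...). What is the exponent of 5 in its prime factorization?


Factorize 45000 by dividing by 5 repeatedly.
Division steps: 5 divides 45000 exactly 4 time(s).
Exponent of 5 = 4

4


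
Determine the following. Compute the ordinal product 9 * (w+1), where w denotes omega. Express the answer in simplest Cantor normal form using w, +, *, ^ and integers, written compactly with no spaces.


Compute 9 * (w+1).
Ordinal * is associative and left-distributive over +, but NOT commutative; for finite n>1, n*w = w but w*n stays w*n.
By left-distributivity: 9 * (w+1) = 9*w + 9*1 = w + 9 = w+9.
Result = w+9

w+9


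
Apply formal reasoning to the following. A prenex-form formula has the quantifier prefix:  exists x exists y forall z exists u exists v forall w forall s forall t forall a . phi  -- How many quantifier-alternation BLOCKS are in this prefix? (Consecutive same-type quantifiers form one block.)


Quantifier-type sequence: E E A E E A A A A  (A=forall, E=exists)
Group into maximal same-type runs:
  Ex2 | Ax1 | Ex2 | Ax4
Number of blocks = 4

4


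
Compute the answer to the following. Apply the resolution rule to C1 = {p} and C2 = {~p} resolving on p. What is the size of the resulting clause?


Remove p from C1 and ~p from C2.
C1 remainder: {}
C2 remainder: {}
Union (resolvent): {} (empty clause)
Resolvent has 0 literal(s).

0
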